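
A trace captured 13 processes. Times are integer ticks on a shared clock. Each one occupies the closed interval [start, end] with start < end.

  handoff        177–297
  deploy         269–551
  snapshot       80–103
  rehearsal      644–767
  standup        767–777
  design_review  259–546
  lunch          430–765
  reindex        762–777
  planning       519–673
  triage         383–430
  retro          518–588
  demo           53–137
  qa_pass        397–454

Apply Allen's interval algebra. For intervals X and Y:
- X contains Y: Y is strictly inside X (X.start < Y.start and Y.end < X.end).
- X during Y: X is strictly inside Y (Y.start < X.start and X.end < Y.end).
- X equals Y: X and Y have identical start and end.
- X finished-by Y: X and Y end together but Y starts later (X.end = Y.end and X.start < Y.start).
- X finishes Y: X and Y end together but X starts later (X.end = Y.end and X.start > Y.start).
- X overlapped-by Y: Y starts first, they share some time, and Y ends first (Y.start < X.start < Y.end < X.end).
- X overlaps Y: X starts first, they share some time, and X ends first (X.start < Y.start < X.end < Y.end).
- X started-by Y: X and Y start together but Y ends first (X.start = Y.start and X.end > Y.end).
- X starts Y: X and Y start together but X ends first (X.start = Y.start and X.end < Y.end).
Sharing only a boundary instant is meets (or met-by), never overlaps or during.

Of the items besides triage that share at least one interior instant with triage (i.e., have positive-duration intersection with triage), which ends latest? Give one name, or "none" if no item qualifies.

Target triage = [383, 430].
demo [53, 137] → before → excluded.
deploy [269, 551] → contains → candidate.
design_review [259, 546] → contains → candidate.
handoff [177, 297] → before → excluded.
lunch [430, 765] → met-by → excluded.
planning [519, 673] → after → excluded.
qa_pass [397, 454] → overlapped-by → candidate.
rehearsal [644, 767] → after → excluded.
reindex [762, 777] → after → excluded.
retro [518, 588] → after → excluded.
snapshot [80, 103] → before → excluded.
standup [767, 777] → after → excluded.
Among candidates, latest end is 551 → deploy.

deploy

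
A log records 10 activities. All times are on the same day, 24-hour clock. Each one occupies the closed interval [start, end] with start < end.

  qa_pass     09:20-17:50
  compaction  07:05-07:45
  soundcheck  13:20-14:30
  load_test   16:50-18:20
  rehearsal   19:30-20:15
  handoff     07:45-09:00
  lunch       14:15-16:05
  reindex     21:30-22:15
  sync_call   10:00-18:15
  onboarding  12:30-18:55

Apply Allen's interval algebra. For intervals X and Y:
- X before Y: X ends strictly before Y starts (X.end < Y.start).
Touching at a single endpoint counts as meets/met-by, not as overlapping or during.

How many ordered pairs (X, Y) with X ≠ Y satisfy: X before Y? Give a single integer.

Checking all 90 ordered pairs for relation 'before'; matching pairs in alphabetical order:
(compaction, load_test): compaction before load_test ✓
(compaction, lunch): compaction before lunch ✓
(compaction, onboarding): compaction before onboarding ✓
(compaction, qa_pass): compaction before qa_pass ✓
(compaction, rehearsal): compaction before rehearsal ✓
(compaction, reindex): compaction before reindex ✓
(compaction, soundcheck): compaction before soundcheck ✓
(compaction, sync_call): compaction before sync_call ✓
(handoff, load_test): handoff before load_test ✓
(handoff, lunch): handoff before lunch ✓
(handoff, onboarding): handoff before onboarding ✓
(handoff, qa_pass): handoff before qa_pass ✓
(handoff, rehearsal): handoff before rehearsal ✓
(handoff, reindex): handoff before reindex ✓
(handoff, soundcheck): handoff before soundcheck ✓
(handoff, sync_call): handoff before sync_call ✓
(load_test, rehearsal): load_test before rehearsal ✓
(load_test, reindex): load_test before reindex ✓
(lunch, load_test): lunch before load_test ✓
(lunch, rehearsal): lunch before rehearsal ✓
(lunch, reindex): lunch before reindex ✓
(onboarding, rehearsal): onboarding before rehearsal ✓
(onboarding, reindex): onboarding before reindex ✓
(qa_pass, rehearsal): qa_pass before rehearsal ✓
... plus 7 further pairs not listed.
Count: 31.

31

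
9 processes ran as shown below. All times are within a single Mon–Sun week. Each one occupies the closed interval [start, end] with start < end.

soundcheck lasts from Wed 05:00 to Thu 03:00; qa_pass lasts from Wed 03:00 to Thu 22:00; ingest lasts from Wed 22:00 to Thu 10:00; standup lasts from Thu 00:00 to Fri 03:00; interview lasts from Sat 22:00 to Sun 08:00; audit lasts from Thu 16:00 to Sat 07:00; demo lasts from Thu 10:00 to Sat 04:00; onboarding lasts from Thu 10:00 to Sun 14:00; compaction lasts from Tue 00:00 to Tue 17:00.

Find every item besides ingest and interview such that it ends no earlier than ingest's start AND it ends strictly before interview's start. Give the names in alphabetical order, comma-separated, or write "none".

audit, demo, qa_pass, soundcheck, standup

Conditions: its end is no earlier than ingest's start (X.end >= Wed 22:00) AND its end is strictly before interview's start (X.end < Sat 22:00).
audit: end Sat 07:00 >= Wed 22:00? ✓; end Sat 07:00 < Sat 22:00? ✓ → yes.
compaction: end Tue 17:00 >= Wed 22:00? ✗; end Tue 17:00 < Sat 22:00? ✓ → no.
demo: end Sat 04:00 >= Wed 22:00? ✓; end Sat 04:00 < Sat 22:00? ✓ → yes.
onboarding: end Sun 14:00 >= Wed 22:00? ✓; end Sun 14:00 < Sat 22:00? ✗ → no.
qa_pass: end Thu 22:00 >= Wed 22:00? ✓; end Thu 22:00 < Sat 22:00? ✓ → yes.
soundcheck: end Thu 03:00 >= Wed 22:00? ✓; end Thu 03:00 < Sat 22:00? ✓ → yes.
standup: end Fri 03:00 >= Wed 22:00? ✓; end Fri 03:00 < Sat 22:00? ✓ → yes.
Result: audit, demo, qa_pass, soundcheck, standup.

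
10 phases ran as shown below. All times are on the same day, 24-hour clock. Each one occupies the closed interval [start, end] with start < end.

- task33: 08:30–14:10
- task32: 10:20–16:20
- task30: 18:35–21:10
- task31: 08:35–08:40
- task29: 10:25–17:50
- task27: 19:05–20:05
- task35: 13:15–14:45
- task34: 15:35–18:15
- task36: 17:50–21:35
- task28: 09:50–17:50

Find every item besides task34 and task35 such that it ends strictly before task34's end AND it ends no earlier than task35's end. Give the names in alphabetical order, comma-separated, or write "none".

task28, task29, task32

Conditions: its end is strictly before task34's end (X.end < 18:15) AND its end is no earlier than task35's end (X.end >= 14:45).
task27: end 20:05 < 18:15? ✗; end 20:05 >= 14:45? ✓ → no.
task28: end 17:50 < 18:15? ✓; end 17:50 >= 14:45? ✓ → yes.
task29: end 17:50 < 18:15? ✓; end 17:50 >= 14:45? ✓ → yes.
task30: end 21:10 < 18:15? ✗; end 21:10 >= 14:45? ✓ → no.
task31: end 08:40 < 18:15? ✓; end 08:40 >= 14:45? ✗ → no.
task32: end 16:20 < 18:15? ✓; end 16:20 >= 14:45? ✓ → yes.
task33: end 14:10 < 18:15? ✓; end 14:10 >= 14:45? ✗ → no.
task36: end 21:35 < 18:15? ✗; end 21:35 >= 14:45? ✓ → no.
Result: task28, task29, task32.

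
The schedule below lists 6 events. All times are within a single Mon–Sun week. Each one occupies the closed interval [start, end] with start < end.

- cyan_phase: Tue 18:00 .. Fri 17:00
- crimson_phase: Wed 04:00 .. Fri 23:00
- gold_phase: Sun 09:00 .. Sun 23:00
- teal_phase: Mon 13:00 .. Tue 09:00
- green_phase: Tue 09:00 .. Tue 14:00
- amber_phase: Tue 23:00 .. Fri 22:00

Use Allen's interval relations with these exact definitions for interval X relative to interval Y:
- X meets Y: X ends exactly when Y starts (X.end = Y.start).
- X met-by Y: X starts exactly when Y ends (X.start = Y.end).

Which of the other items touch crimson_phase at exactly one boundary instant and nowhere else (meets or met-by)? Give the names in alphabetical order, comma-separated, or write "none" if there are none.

Target crimson_phase = [Wed 04:00, Fri 23:00].
amber_phase [Tue 23:00, Fri 22:00] → overlaps → no.
cyan_phase [Tue 18:00, Fri 17:00] → overlaps → no.
gold_phase [Sun 09:00, Sun 23:00] → after → no.
green_phase [Tue 09:00, Tue 14:00] → before → no.
teal_phase [Mon 13:00, Tue 09:00] → before → no.
Result: none.

none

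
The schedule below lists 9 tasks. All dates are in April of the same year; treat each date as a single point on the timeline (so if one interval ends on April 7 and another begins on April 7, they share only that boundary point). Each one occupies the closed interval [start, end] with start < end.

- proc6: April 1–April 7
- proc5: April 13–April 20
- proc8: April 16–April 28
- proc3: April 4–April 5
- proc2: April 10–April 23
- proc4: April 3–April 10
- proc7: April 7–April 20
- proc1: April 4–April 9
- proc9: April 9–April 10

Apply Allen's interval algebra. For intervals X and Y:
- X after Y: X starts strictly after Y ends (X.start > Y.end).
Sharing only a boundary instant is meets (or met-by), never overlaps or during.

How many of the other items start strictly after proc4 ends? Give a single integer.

Target proc4 = [April 3, April 10].
proc1 [April 4, April 9] → during → no.
proc2 [April 10, April 23] → met-by → no.
proc3 [April 4, April 5] → during → no.
proc5 [April 13, April 20] → after → counts.
proc6 [April 1, April 7] → overlaps → no.
proc7 [April 7, April 20] → overlapped-by → no.
proc8 [April 16, April 28] → after → counts.
proc9 [April 9, April 10] → finishes → no.
Total: 2.

2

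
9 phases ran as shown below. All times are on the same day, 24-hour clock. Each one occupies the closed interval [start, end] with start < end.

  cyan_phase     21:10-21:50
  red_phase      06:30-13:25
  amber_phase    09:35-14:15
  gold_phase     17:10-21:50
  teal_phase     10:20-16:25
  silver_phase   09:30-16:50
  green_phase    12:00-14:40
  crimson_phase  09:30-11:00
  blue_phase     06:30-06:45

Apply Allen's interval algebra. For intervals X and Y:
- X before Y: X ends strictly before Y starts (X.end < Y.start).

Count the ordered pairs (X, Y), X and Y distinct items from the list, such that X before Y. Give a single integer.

20

Checking all 72 ordered pairs for relation 'before'; matching pairs in alphabetical order:
(amber_phase, cyan_phase): amber_phase before cyan_phase ✓
(amber_phase, gold_phase): amber_phase before gold_phase ✓
(blue_phase, amber_phase): blue_phase before amber_phase ✓
(blue_phase, crimson_phase): blue_phase before crimson_phase ✓
(blue_phase, cyan_phase): blue_phase before cyan_phase ✓
(blue_phase, gold_phase): blue_phase before gold_phase ✓
(blue_phase, green_phase): blue_phase before green_phase ✓
(blue_phase, silver_phase): blue_phase before silver_phase ✓
(blue_phase, teal_phase): blue_phase before teal_phase ✓
(crimson_phase, cyan_phase): crimson_phase before cyan_phase ✓
(crimson_phase, gold_phase): crimson_phase before gold_phase ✓
(crimson_phase, green_phase): crimson_phase before green_phase ✓
(green_phase, cyan_phase): green_phase before cyan_phase ✓
(green_phase, gold_phase): green_phase before gold_phase ✓
(red_phase, cyan_phase): red_phase before cyan_phase ✓
(red_phase, gold_phase): red_phase before gold_phase ✓
(silver_phase, cyan_phase): silver_phase before cyan_phase ✓
(silver_phase, gold_phase): silver_phase before gold_phase ✓
(teal_phase, cyan_phase): teal_phase before cyan_phase ✓
(teal_phase, gold_phase): teal_phase before gold_phase ✓
Count: 20.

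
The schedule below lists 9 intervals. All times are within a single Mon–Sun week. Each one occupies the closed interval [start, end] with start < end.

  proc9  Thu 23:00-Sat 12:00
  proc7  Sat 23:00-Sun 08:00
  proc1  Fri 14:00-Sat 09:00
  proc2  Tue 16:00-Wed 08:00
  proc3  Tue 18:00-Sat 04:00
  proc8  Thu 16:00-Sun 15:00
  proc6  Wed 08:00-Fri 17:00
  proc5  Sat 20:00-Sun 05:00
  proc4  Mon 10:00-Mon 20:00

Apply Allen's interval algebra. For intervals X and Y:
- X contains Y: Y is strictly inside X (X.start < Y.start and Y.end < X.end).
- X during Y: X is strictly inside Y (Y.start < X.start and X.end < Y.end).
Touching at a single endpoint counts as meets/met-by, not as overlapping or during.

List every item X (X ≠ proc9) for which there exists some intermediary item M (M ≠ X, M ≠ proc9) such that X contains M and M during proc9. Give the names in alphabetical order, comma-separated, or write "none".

Target proc9 = [Thu 23:00, Sat 12:00].
Intermediaries M with M during proc9: proc1.
Via proc1 — items with X contains proc1: proc8.
Union: proc8.

proc8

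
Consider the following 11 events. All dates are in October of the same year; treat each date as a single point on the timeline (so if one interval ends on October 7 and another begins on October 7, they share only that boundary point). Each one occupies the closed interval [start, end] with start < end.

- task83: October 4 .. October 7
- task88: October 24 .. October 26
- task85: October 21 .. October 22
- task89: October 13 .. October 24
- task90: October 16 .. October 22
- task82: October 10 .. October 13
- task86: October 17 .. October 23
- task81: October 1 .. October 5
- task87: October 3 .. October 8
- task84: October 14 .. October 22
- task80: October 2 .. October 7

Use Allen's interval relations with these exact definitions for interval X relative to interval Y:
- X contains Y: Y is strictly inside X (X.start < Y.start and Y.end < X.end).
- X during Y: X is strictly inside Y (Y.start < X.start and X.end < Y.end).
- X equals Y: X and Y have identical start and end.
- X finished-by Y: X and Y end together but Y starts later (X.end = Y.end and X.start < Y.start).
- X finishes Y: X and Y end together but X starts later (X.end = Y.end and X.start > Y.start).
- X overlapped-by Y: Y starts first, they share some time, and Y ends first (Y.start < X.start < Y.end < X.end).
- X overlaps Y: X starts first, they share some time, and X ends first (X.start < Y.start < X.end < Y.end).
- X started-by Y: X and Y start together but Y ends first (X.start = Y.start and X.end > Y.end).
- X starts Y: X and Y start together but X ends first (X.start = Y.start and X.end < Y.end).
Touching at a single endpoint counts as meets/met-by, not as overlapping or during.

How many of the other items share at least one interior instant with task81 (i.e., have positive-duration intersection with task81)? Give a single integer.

3

Target task81 = [October 1, October 5].
task80 [October 2, October 7] → overlapped-by → counts.
task82 [October 10, October 13] → after → no.
task83 [October 4, October 7] → overlapped-by → counts.
task84 [October 14, October 22] → after → no.
task85 [October 21, October 22] → after → no.
task86 [October 17, October 23] → after → no.
task87 [October 3, October 8] → overlapped-by → counts.
task88 [October 24, October 26] → after → no.
task89 [October 13, October 24] → after → no.
task90 [October 16, October 22] → after → no.
Total: 3.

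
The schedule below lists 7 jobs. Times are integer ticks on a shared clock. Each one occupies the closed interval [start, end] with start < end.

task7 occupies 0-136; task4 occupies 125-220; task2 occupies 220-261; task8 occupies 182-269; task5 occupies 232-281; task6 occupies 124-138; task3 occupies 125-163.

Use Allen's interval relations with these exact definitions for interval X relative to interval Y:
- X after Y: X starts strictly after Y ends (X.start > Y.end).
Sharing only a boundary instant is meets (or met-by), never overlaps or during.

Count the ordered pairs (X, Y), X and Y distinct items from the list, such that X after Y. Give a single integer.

Checking all 42 ordered pairs for relation 'after'; matching pairs in alphabetical order:
(task2, task3): task2 after task3 ✓
(task2, task6): task2 after task6 ✓
(task2, task7): task2 after task7 ✓
(task5, task3): task5 after task3 ✓
(task5, task4): task5 after task4 ✓
(task5, task6): task5 after task6 ✓
(task5, task7): task5 after task7 ✓
(task8, task3): task8 after task3 ✓
(task8, task6): task8 after task6 ✓
(task8, task7): task8 after task7 ✓
Count: 10.

10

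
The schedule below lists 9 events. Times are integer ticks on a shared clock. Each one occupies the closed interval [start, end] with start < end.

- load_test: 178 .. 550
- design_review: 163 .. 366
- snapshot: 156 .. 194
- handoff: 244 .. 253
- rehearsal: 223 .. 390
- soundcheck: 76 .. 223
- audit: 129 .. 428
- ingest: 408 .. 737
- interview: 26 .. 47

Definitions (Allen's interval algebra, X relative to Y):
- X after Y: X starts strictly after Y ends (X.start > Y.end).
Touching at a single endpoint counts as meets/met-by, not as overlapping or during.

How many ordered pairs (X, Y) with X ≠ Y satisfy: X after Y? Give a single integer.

16

Checking all 72 ordered pairs for relation 'after'; matching pairs in alphabetical order:
(audit, interview): audit after interview ✓
(design_review, interview): design_review after interview ✓
(handoff, interview): handoff after interview ✓
(handoff, snapshot): handoff after snapshot ✓
(handoff, soundcheck): handoff after soundcheck ✓
(ingest, design_review): ingest after design_review ✓
(ingest, handoff): ingest after handoff ✓
(ingest, interview): ingest after interview ✓
(ingest, rehearsal): ingest after rehearsal ✓
(ingest, snapshot): ingest after snapshot ✓
(ingest, soundcheck): ingest after soundcheck ✓
(load_test, interview): load_test after interview ✓
(rehearsal, interview): rehearsal after interview ✓
(rehearsal, snapshot): rehearsal after snapshot ✓
(snapshot, interview): snapshot after interview ✓
(soundcheck, interview): soundcheck after interview ✓
Count: 16.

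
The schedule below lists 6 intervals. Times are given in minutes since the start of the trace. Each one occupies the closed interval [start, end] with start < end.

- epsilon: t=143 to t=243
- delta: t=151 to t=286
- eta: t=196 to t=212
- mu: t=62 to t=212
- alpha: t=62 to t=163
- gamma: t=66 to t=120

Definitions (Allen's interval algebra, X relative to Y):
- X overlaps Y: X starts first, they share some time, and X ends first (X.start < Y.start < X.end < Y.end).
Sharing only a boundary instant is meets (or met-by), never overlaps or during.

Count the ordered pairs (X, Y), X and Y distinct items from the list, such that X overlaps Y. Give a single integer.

Checking all 30 ordered pairs for relation 'overlaps'; matching pairs in alphabetical order:
(alpha, delta): alpha overlaps delta ✓
(alpha, epsilon): alpha overlaps epsilon ✓
(epsilon, delta): epsilon overlaps delta ✓
(mu, delta): mu overlaps delta ✓
(mu, epsilon): mu overlaps epsilon ✓
Count: 5.

5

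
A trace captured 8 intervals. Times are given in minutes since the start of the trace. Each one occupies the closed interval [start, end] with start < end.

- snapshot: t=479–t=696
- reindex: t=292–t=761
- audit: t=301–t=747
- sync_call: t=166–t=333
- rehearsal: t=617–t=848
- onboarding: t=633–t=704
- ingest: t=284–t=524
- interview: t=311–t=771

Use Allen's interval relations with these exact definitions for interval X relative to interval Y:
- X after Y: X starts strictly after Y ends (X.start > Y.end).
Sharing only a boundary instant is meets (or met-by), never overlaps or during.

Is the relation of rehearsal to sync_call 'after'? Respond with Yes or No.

rehearsal = [t=617, t=848], sync_call = [t=166, t=333].
Actual relation of rehearsal to sync_call: after.
Asked whether 'after' holds → Yes.

Yes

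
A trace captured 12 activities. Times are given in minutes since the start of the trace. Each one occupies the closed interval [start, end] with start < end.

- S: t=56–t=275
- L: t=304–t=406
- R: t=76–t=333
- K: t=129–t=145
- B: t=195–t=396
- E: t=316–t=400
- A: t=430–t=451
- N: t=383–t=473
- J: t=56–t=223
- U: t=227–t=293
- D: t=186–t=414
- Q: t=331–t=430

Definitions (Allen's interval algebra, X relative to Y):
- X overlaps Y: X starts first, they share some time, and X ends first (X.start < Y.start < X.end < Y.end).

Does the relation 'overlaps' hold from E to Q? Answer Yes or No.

Yes

E = [t=316, t=400], Q = [t=331, t=430].
Actual relation of E to Q: overlaps.
Asked whether 'overlaps' holds → Yes.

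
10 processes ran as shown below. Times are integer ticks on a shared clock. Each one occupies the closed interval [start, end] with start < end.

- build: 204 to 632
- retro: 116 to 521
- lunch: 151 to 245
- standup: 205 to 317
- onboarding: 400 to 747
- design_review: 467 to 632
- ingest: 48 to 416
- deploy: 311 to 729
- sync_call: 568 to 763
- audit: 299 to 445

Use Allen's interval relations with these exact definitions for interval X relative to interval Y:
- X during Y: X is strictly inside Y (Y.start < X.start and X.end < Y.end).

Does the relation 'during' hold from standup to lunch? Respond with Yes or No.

standup = [205, 317], lunch = [151, 245].
Actual relation of standup to lunch: overlapped-by.
Asked whether 'during' holds → No.

No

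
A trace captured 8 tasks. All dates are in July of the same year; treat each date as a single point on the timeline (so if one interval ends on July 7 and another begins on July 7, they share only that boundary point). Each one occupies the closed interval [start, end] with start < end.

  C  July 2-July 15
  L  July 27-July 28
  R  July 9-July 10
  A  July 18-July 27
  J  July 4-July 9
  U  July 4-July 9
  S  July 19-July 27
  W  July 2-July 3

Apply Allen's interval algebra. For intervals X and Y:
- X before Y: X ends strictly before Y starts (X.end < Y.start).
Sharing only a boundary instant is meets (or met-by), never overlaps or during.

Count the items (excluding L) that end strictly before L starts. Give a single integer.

5

Target L = [July 27, July 28].
A [July 18, July 27] → meets → no.
C [July 2, July 15] → before → counts.
J [July 4, July 9] → before → counts.
R [July 9, July 10] → before → counts.
S [July 19, July 27] → meets → no.
U [July 4, July 9] → before → counts.
W [July 2, July 3] → before → counts.
Total: 5.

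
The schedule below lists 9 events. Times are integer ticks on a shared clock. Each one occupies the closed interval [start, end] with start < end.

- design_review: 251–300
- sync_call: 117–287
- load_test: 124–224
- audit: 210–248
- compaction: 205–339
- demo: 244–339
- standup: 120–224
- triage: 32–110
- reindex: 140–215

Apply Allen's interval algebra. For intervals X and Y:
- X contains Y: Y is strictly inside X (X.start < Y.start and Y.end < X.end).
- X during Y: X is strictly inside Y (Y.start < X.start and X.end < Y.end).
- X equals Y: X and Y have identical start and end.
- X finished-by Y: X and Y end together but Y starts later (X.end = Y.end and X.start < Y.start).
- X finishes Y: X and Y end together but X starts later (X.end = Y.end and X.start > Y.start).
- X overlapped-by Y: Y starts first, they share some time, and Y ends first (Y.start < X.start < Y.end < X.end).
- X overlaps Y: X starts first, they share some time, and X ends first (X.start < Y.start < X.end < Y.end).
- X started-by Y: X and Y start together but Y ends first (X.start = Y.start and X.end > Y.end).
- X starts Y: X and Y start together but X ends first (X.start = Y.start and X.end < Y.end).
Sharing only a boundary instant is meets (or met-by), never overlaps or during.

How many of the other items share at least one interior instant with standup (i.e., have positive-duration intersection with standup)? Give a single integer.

5

Target standup = [120, 224].
audit [210, 248] → overlapped-by → counts.
compaction [205, 339] → overlapped-by → counts.
demo [244, 339] → after → no.
design_review [251, 300] → after → no.
load_test [124, 224] → finishes → counts.
reindex [140, 215] → during → counts.
sync_call [117, 287] → contains → counts.
triage [32, 110] → before → no.
Total: 5.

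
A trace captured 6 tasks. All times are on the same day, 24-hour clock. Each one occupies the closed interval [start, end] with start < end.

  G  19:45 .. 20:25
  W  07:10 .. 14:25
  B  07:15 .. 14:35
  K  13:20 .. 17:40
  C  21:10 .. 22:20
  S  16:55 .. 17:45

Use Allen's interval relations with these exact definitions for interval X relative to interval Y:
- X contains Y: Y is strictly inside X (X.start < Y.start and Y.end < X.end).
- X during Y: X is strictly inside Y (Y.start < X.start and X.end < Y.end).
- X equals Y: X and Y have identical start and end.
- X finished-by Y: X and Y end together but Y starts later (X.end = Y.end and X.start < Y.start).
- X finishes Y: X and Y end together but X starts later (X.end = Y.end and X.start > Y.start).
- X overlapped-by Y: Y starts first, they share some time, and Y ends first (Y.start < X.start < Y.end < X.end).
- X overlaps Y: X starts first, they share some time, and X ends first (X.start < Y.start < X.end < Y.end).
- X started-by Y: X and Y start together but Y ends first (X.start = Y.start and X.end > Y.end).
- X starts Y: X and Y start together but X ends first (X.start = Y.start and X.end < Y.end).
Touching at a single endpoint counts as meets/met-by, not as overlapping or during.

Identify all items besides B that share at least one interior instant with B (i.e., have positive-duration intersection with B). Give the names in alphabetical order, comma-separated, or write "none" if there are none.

Target B = [07:15, 14:35].
C [21:10, 22:20] → after → no.
G [19:45, 20:25] → after → no.
K [13:20, 17:40] → overlapped-by → yes.
S [16:55, 17:45] → after → no.
W [07:10, 14:25] → overlaps → yes.
Result: K, W.

K, W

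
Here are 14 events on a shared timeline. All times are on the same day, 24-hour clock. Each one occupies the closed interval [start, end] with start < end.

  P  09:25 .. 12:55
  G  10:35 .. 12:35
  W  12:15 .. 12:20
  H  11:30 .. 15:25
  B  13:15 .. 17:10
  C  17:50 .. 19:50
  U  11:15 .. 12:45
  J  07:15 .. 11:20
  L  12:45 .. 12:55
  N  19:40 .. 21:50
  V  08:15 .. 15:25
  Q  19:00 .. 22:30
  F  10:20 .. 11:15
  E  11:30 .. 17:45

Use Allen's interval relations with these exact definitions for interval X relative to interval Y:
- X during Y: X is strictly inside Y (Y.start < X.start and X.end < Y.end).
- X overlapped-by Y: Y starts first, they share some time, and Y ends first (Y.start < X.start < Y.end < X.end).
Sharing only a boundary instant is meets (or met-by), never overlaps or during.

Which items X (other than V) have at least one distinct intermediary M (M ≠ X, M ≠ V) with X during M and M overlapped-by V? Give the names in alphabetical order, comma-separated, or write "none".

B, L, W

Target V = [08:15, 15:25].
Intermediaries M with M overlapped-by V: B, E.
Via B — items with X during B: none.
Via E — items with X during E: B, L, W.
Union: B, L, W.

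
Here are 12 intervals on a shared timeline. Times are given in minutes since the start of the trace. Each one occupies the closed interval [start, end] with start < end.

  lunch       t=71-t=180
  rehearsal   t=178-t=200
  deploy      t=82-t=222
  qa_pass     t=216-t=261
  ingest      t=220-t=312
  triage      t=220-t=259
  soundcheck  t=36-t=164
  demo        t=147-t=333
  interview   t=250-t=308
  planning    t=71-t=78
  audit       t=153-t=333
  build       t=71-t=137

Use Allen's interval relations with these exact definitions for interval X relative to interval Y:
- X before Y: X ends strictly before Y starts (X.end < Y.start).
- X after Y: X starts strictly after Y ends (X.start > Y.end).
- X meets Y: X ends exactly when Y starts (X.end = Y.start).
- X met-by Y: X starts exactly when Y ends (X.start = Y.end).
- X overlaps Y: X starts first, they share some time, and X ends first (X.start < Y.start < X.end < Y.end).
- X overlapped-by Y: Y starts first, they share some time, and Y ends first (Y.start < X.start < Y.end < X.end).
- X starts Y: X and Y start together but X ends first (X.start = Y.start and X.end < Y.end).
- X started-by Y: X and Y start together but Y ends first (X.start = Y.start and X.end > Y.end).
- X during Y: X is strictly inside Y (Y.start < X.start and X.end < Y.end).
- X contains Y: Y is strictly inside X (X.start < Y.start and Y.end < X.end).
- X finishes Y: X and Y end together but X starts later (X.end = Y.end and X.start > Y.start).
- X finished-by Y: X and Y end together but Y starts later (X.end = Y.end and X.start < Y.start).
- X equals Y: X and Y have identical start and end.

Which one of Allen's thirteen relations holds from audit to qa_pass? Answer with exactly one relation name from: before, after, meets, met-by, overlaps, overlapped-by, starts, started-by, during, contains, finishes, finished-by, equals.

contains

audit = [t=153, t=333]; qa_pass = [t=216, t=261].
Compare endpoints: audit.start < qa_pass.start, audit.start < qa_pass.end, audit.end > qa_pass.start, audit.end > qa_pass.end.
That pattern is 'contains'.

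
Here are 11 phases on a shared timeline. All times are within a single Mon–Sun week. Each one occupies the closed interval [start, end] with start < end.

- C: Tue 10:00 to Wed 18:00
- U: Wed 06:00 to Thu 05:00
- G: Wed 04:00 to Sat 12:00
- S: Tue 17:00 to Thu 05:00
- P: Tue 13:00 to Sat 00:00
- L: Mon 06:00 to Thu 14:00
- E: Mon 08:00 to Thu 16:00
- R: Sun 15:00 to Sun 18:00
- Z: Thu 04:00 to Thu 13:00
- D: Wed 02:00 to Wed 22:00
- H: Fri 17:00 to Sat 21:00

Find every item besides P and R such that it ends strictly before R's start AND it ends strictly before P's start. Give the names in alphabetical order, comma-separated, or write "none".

none

Conditions: its end is strictly before R's start (X.end < Sun 15:00) AND its end is strictly before P's start (X.end < Tue 13:00).
C: end Wed 18:00 < Sun 15:00? ✓; end Wed 18:00 < Tue 13:00? ✗ → no.
D: end Wed 22:00 < Sun 15:00? ✓; end Wed 22:00 < Tue 13:00? ✗ → no.
E: end Thu 16:00 < Sun 15:00? ✓; end Thu 16:00 < Tue 13:00? ✗ → no.
G: end Sat 12:00 < Sun 15:00? ✓; end Sat 12:00 < Tue 13:00? ✗ → no.
H: end Sat 21:00 < Sun 15:00? ✓; end Sat 21:00 < Tue 13:00? ✗ → no.
L: end Thu 14:00 < Sun 15:00? ✓; end Thu 14:00 < Tue 13:00? ✗ → no.
S: end Thu 05:00 < Sun 15:00? ✓; end Thu 05:00 < Tue 13:00? ✗ → no.
U: end Thu 05:00 < Sun 15:00? ✓; end Thu 05:00 < Tue 13:00? ✗ → no.
Z: end Thu 13:00 < Sun 15:00? ✓; end Thu 13:00 < Tue 13:00? ✗ → no.
Result: none.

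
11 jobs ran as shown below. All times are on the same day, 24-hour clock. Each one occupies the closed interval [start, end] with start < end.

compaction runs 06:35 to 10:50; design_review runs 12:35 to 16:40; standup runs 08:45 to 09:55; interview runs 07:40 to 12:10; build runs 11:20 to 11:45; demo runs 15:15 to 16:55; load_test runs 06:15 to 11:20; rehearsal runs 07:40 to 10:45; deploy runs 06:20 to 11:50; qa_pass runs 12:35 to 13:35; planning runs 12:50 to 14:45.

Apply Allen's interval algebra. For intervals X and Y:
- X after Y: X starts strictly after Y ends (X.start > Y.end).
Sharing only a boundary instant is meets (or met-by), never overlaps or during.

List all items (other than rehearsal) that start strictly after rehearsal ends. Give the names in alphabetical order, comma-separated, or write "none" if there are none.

Target rehearsal = [07:40, 10:45].
build [11:20, 11:45] → after → yes.
compaction [06:35, 10:50] → contains → no.
demo [15:15, 16:55] → after → yes.
deploy [06:20, 11:50] → contains → no.
design_review [12:35, 16:40] → after → yes.
interview [07:40, 12:10] → started-by → no.
load_test [06:15, 11:20] → contains → no.
planning [12:50, 14:45] → after → yes.
qa_pass [12:35, 13:35] → after → yes.
standup [08:45, 09:55] → during → no.
Result: build, demo, design_review, planning, qa_pass.

build, demo, design_review, planning, qa_pass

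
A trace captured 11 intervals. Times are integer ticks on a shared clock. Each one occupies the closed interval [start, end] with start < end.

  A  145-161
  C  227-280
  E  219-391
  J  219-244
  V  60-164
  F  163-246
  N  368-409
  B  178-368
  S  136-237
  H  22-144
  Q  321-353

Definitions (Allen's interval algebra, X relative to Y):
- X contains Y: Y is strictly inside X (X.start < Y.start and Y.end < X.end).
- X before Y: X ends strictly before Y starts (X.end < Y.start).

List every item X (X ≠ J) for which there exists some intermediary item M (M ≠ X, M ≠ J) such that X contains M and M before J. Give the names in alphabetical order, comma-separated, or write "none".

S, V

Target J = [219, 244].
Intermediaries M with M before J: A, H, V.
Via A — items with X contains A: S, V.
Via H — items with X contains H: none.
Via V — items with X contains V: none.
Union: S, V.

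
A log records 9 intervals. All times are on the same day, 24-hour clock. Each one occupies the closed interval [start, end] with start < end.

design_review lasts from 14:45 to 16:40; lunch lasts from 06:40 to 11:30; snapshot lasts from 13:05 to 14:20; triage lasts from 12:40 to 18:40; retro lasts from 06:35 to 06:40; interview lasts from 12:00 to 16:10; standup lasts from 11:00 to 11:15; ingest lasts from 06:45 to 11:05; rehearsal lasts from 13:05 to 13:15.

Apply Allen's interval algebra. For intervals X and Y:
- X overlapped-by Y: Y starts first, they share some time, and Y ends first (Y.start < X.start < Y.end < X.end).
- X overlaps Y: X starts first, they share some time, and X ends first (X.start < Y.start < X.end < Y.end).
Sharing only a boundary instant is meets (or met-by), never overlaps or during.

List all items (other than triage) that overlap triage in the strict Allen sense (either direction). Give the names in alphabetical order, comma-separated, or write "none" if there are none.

Target triage = [12:40, 18:40].
design_review [14:45, 16:40] → during → no.
ingest [06:45, 11:05] → before → no.
interview [12:00, 16:10] → overlaps → yes.
lunch [06:40, 11:30] → before → no.
rehearsal [13:05, 13:15] → during → no.
retro [06:35, 06:40] → before → no.
snapshot [13:05, 14:20] → during → no.
standup [11:00, 11:15] → before → no.
Result: interview.

interview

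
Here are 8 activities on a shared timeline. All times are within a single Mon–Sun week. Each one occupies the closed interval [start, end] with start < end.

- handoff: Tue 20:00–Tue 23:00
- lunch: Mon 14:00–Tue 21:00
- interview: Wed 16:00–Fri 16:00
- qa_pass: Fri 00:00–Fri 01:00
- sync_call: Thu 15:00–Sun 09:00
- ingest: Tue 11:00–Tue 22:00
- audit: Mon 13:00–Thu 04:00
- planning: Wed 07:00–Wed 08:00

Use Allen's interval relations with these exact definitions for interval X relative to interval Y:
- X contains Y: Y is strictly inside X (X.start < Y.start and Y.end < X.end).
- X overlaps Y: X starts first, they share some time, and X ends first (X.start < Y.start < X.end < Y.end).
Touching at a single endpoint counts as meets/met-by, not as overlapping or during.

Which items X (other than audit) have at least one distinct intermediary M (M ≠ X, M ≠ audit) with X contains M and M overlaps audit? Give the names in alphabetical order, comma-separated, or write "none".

Target audit = [Mon 13:00, Thu 04:00].
Intermediaries M with M overlaps audit: none.
Union: none.

none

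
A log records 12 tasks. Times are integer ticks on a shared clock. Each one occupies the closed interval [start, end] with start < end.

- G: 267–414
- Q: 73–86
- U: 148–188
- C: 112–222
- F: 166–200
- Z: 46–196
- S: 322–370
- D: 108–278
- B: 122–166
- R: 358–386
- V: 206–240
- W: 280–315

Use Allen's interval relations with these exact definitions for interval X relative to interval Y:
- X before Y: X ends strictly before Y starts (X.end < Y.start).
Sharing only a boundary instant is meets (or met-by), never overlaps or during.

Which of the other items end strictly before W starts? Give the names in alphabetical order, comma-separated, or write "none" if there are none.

B, C, D, F, Q, U, V, Z

Target W = [280, 315].
B [122, 166] → before → yes.
C [112, 222] → before → yes.
D [108, 278] → before → yes.
F [166, 200] → before → yes.
G [267, 414] → contains → no.
Q [73, 86] → before → yes.
R [358, 386] → after → no.
S [322, 370] → after → no.
U [148, 188] → before → yes.
V [206, 240] → before → yes.
Z [46, 196] → before → yes.
Result: B, C, D, F, Q, U, V, Z.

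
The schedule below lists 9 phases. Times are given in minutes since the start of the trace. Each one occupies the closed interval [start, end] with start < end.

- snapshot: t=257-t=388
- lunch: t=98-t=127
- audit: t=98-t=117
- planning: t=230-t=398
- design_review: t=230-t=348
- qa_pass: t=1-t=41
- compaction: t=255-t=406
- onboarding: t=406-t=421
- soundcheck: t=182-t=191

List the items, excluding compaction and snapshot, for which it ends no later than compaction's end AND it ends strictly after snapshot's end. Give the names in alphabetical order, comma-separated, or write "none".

Conditions: its end is no later than compaction's end (X.end <= t=406) AND its end is strictly after snapshot's end (X.end > t=388).
audit: end t=117 <= t=406? ✓; end t=117 > t=388? ✗ → no.
design_review: end t=348 <= t=406? ✓; end t=348 > t=388? ✗ → no.
lunch: end t=127 <= t=406? ✓; end t=127 > t=388? ✗ → no.
onboarding: end t=421 <= t=406? ✗; end t=421 > t=388? ✓ → no.
planning: end t=398 <= t=406? ✓; end t=398 > t=388? ✓ → yes.
qa_pass: end t=41 <= t=406? ✓; end t=41 > t=388? ✗ → no.
soundcheck: end t=191 <= t=406? ✓; end t=191 > t=388? ✗ → no.
Result: planning.

planning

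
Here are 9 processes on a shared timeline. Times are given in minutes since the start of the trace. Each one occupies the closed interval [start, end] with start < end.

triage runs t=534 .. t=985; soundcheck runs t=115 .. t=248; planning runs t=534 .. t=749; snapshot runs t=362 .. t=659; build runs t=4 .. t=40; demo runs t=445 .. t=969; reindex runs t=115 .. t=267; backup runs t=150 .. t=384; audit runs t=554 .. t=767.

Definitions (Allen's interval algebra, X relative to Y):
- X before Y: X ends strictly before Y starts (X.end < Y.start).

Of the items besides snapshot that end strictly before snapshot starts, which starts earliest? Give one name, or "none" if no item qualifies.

build

Target snapshot = [t=362, t=659].
audit [t=554, t=767] → overlapped-by → excluded.
backup [t=150, t=384] → overlaps → excluded.
build [t=4, t=40] → before → candidate.
demo [t=445, t=969] → overlapped-by → excluded.
planning [t=534, t=749] → overlapped-by → excluded.
reindex [t=115, t=267] → before → candidate.
soundcheck [t=115, t=248] → before → candidate.
triage [t=534, t=985] → overlapped-by → excluded.
Among candidates, earliest start is t=4 → build.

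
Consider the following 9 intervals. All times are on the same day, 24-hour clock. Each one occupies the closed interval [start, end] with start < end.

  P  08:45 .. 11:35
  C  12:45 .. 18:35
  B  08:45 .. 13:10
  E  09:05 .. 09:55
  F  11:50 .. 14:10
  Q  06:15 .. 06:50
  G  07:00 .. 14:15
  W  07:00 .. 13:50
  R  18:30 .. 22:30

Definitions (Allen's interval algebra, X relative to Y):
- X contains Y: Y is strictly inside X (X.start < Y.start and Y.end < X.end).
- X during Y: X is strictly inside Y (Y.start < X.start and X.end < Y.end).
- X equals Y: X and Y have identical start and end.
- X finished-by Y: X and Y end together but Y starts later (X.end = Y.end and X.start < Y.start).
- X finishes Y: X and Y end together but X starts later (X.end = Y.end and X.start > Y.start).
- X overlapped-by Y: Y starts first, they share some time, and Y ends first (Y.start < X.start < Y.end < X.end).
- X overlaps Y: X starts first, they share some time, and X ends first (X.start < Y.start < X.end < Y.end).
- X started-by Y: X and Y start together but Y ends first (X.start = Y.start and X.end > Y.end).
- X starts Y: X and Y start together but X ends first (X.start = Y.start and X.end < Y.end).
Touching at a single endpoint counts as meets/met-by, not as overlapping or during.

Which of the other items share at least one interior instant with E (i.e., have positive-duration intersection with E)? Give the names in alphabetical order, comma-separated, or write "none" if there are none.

B, G, P, W

Target E = [09:05, 09:55].
B [08:45, 13:10] → contains → yes.
C [12:45, 18:35] → after → no.
F [11:50, 14:10] → after → no.
G [07:00, 14:15] → contains → yes.
P [08:45, 11:35] → contains → yes.
Q [06:15, 06:50] → before → no.
R [18:30, 22:30] → after → no.
W [07:00, 13:50] → contains → yes.
Result: B, G, P, W.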